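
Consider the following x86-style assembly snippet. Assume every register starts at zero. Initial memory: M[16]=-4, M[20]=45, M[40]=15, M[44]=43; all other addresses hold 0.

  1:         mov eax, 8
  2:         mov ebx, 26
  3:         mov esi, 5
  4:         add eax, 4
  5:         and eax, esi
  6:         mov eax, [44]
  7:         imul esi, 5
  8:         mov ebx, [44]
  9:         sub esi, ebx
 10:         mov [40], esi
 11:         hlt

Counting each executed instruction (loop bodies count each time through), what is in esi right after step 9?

eax=8
ebx=26
esi=5
eax=8+4=12
eax=12&5=4
eax=M[44]=43
esi=5*5=25
ebx=M[44]=43
esi=25-43=-18
After step 9: esi = -18.

-18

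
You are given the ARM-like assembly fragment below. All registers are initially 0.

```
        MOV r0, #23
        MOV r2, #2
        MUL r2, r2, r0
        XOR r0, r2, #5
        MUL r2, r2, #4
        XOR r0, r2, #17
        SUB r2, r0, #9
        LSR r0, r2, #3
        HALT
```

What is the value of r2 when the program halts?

MOV r0, #23 → r0=23
MOV r2, #2 → r2=2
MUL r2, r2, r0 → r2=2*23=46
XOR r0, r2, #5 → r0=46^5=43
MUL r2, r2, #4 → r2=46*4=184
XOR r0, r2, #17 → r0=184^17=169
SUB r2, r0, #9 → r2=169-9=160
LSR r0, r2, #3 → r0=160>>3=20
halt.

160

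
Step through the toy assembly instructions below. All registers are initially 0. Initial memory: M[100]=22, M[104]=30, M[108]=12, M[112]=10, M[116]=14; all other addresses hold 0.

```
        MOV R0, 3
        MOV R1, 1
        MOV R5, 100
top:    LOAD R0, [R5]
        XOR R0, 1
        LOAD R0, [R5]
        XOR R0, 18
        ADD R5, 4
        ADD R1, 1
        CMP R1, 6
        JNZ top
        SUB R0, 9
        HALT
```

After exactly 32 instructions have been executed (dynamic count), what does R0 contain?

24

after MOV R0, 3: R0=3
after MOV R1, 1: R1=1
after MOV R5, 100: R5=100
after LOAD R0, [R5]: R0=M[100]=22
after XOR R0, 1: R0=22^1=23
after LOAD R0, [R5]: R0=M[100]=22
after XOR R0, 18: R0=22^18=4
after ADD R5, 4: R5=100+4=104
after ADD R1, 1: R1=1+1=2
CMP R1, 6  (cmp 2,6)
JNZ top: taken
after LOAD R0, [R5]: R0=M[104]=30
after XOR R0, 1: R0=30^1=31
after LOAD R0, [R5]: R0=M[104]=30
after XOR R0, 18: R0=30^18=12
after ADD R5, 4: R5=104+4=108
after ADD R1, 1: R1=2+1=3
CMP R1, 6  (cmp 3,6)
JNZ top: taken
after LOAD R0, [R5]: R0=M[108]=12
after XOR R0, 1: R0=12^1=13
after LOAD R0, [R5]: R0=M[108]=12
after XOR R0, 18: R0=12^18=30
after ADD R5, 4: R5=108+4=112
after ADD R1, 1: R1=3+1=4
CMP R1, 6  (cmp 4,6)
JNZ top: taken
after LOAD R0, [R5]: R0=M[112]=10
after XOR R0, 1: R0=10^1=11
after LOAD R0, [R5]: R0=M[112]=10
after XOR R0, 18: R0=10^18=24
after ADD R5, 4: R5=112+4=116
After step 32: R0 = 24.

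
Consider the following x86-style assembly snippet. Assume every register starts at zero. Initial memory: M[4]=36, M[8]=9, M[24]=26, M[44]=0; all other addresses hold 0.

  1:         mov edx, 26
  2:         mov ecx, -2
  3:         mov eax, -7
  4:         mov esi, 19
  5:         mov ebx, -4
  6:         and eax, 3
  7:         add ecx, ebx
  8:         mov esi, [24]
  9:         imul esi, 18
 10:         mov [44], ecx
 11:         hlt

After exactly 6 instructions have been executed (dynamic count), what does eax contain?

1

after mov edx, 26: edx=26
after mov ecx, -2: ecx=-2
after mov eax, -7: eax=-7
after mov esi, 19: esi=19
after mov ebx, -4: ebx=-4
after and eax, 3: eax=(-7)&3=1
After step 6: eax = 1.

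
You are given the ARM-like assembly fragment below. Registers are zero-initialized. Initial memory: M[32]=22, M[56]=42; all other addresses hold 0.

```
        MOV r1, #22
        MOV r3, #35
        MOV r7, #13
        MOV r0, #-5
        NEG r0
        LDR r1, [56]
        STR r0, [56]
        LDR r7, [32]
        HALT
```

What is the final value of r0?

MOV r1, #22 → r1=22
MOV r3, #35 → r3=35
MOV r7, #13 → r7=13
MOV r0, #-5 → r0=-5
NEG r0 → r0=-(-5)=5
LDR r1, [56] → r1=M[56]=42
STR r0, [56] → M[56]=5
LDR r7, [32] → r7=M[32]=22
halt.

5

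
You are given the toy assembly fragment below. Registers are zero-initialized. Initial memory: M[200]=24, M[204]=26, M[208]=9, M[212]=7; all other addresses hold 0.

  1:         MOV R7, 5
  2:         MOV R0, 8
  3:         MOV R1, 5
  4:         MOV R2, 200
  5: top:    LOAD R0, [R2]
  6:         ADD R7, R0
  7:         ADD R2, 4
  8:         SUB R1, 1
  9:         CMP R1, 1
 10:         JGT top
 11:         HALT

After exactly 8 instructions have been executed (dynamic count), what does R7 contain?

29

R7=5
R0=8
R1=5
R2=200
R0=M[200]=24
R7=5+24=29
R2=200+4=204
R1=5-1=4
After step 8: R7 = 29.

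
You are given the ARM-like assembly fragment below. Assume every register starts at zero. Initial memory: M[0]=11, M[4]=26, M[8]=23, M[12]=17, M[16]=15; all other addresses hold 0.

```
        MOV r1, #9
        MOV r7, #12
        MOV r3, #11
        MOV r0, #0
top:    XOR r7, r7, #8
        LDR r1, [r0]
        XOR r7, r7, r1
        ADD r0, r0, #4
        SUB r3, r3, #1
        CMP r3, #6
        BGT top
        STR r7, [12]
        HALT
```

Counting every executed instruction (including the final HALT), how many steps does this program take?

MOV r1, #9 → r1=9
MOV r7, #12 → r7=12
MOV r3, #11 → r3=11
MOV r0, #0 → r0=0
XOR r7, r7, #8 → r7=12^8=4
LDR r1, [r0] → r1=M[0]=11
XOR r7, r7, r1 → r7=4^11=15
ADD r0, r0, #4 → r0=0+4=4
SUB r3, r3, #1 → r3=11-1=10
CMP r3, #6  (cmp 10,6)
BGT top: taken
XOR r7, r7, #8 → r7=15^8=7
LDR r1, [r0] → r1=M[4]=26
XOR r7, r7, r1 → r7=7^26=29
ADD r0, r0, #4 → r0=4+4=8
SUB r3, r3, #1 → r3=10-1=9
CMP r3, #6  (cmp 9,6)
BGT top: taken
XOR r7, r7, #8 → r7=29^8=21
LDR r1, [r0] → r1=M[8]=23
XOR r7, r7, r1 → r7=21^23=2
ADD r0, r0, #4 → r0=8+4=12
SUB r3, r3, #1 → r3=9-1=8
CMP r3, #6  (cmp 8,6)
BGT top: taken
XOR r7, r7, #8 → r7=2^8=10
LDR r1, [r0] → r1=M[12]=17
XOR r7, r7, r1 → r7=10^17=27
ADD r0, r0, #4 → r0=12+4=16
SUB r3, r3, #1 → r3=8-1=7
CMP r3, #6  (cmp 7,6)
BGT top: taken
XOR r7, r7, #8 → r7=27^8=19
LDR r1, [r0] → r1=M[16]=15
XOR r7, r7, r1 → r7=19^15=28
ADD r0, r0, #4 → r0=16+4=20
SUB r3, r3, #1 → r3=7-1=6
CMP r3, #6  (cmp 6,6)
BGT top: not taken
STR r7, [12] → M[12]=28
halt.
Total executed instructions: 41.

41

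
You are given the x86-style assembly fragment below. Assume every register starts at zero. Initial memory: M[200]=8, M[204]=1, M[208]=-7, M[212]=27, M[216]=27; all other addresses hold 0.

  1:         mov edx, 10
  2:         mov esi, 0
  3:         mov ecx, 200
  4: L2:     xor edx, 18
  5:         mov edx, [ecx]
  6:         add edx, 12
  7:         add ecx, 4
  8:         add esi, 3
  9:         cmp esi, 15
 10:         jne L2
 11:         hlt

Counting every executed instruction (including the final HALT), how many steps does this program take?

after mov edx, 10: edx=10
after mov esi, 0: esi=0
after mov ecx, 200: ecx=200
after xor edx, 18: edx=10^18=24
after mov edx, [ecx]: edx=M[200]=8
after add edx, 12: edx=8+12=20
after add ecx, 4: ecx=200+4=204
after add esi, 3: esi=0+3=3
cmp esi, 15  (cmp 3,15)
jne L2: taken
after xor edx, 18: edx=20^18=6
after mov edx, [ecx]: edx=M[204]=1
after add edx, 12: edx=1+12=13
after add ecx, 4: ecx=204+4=208
after add esi, 3: esi=3+3=6
cmp esi, 15  (cmp 6,15)
jne L2: taken
after xor edx, 18: edx=13^18=31
after mov edx, [ecx]: edx=M[208]=-7
after add edx, 12: edx=(-7)+12=5
after add ecx, 4: ecx=208+4=212
after add esi, 3: esi=6+3=9
cmp esi, 15  (cmp 9,15)
jne L2: taken
after xor edx, 18: edx=5^18=23
after mov edx, [ecx]: edx=M[212]=27
after add edx, 12: edx=27+12=39
after add ecx, 4: ecx=212+4=216
after add esi, 3: esi=9+3=12
cmp esi, 15  (cmp 12,15)
jne L2: taken
after xor edx, 18: edx=39^18=53
after mov edx, [ecx]: edx=M[216]=27
after add edx, 12: edx=27+12=39
after add ecx, 4: ecx=216+4=220
after add esi, 3: esi=12+3=15
cmp esi, 15  (cmp 15,15)
jne L2: not taken
halt.
Total executed instructions: 39.

39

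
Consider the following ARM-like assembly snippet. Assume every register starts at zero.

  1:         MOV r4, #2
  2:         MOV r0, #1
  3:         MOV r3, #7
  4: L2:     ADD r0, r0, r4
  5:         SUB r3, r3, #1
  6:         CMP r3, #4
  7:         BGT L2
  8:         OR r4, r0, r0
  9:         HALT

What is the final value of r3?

after MOV r4, #2: r4=2
after MOV r0, #1: r0=1
after MOV r3, #7: r3=7
after ADD r0, r0, r4: r0=1+2=3
after SUB r3, r3, #1: r3=7-1=6
CMP r3, #4  (cmp 6,4)
BGT L2: taken
after ADD r0, r0, r4: r0=3+2=5
after SUB r3, r3, #1: r3=6-1=5
CMP r3, #4  (cmp 5,4)
BGT L2: taken
after ADD r0, r0, r4: r0=5+2=7
after SUB r3, r3, #1: r3=5-1=4
CMP r3, #4  (cmp 4,4)
BGT L2: not taken
after OR r4, r0, r0: r4=7|7=7
halt.

4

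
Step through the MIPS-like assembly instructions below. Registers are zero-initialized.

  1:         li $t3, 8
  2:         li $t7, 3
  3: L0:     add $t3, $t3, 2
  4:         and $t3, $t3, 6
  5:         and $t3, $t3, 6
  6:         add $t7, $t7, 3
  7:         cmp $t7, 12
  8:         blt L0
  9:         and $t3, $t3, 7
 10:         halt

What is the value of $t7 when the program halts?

12

$t3=8
$t7=3
$t3=8+2=10
$t3=10&6=2
$t3=2&6=2
$t7=3+3=6
cmp $t7, 12  (cmp 6,12)
blt L0: taken
$t3=2+2=4
$t3=4&6=4
$t3=4&6=4
$t7=6+3=9
cmp $t7, 12  (cmp 9,12)
blt L0: taken
$t3=4+2=6
$t3=6&6=6
$t3=6&6=6
$t7=9+3=12
cmp $t7, 12  (cmp 12,12)
blt L0: not taken
$t3=6&7=6
halt.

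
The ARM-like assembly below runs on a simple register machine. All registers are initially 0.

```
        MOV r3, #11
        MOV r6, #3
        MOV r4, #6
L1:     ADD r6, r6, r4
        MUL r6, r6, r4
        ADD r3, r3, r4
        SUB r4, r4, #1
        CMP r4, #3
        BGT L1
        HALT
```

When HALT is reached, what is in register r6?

1196

MOV r3, #11 → r3=11
MOV r6, #3 → r6=3
MOV r4, #6 → r4=6
ADD r6, r6, r4 → r6=3+6=9
MUL r6, r6, r4 → r6=9*6=54
ADD r3, r3, r4 → r3=11+6=17
SUB r4, r4, #1 → r4=6-1=5
CMP r4, #3  (cmp 5,3)
BGT L1: taken
ADD r6, r6, r4 → r6=54+5=59
MUL r6, r6, r4 → r6=59*5=295
ADD r3, r3, r4 → r3=17+5=22
SUB r4, r4, #1 → r4=5-1=4
CMP r4, #3  (cmp 4,3)
BGT L1: taken
ADD r6, r6, r4 → r6=295+4=299
MUL r6, r6, r4 → r6=299*4=1196
ADD r3, r3, r4 → r3=22+4=26
SUB r4, r4, #1 → r4=4-1=3
CMP r4, #3  (cmp 3,3)
BGT L1: not taken
halt.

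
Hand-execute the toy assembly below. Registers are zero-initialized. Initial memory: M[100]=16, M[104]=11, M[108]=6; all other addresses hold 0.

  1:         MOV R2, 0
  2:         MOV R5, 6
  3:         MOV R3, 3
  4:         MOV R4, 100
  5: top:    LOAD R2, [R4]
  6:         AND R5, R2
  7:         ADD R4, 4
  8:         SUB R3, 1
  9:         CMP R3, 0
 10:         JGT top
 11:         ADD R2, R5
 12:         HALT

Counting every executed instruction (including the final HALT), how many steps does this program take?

24

MOV R2, 0 → R2=0
MOV R5, 6 → R5=6
MOV R3, 3 → R3=3
MOV R4, 100 → R4=100
LOAD R2, [R4] → R2=M[100]=16
AND R5, R2 → R5=6&16=0
ADD R4, 4 → R4=100+4=104
SUB R3, 1 → R3=3-1=2
CMP R3, 0  (cmp 2,0)
JGT top: taken
LOAD R2, [R4] → R2=M[104]=11
AND R5, R2 → R5=0&11=0
ADD R4, 4 → R4=104+4=108
SUB R3, 1 → R3=2-1=1
CMP R3, 0  (cmp 1,0)
JGT top: taken
LOAD R2, [R4] → R2=M[108]=6
AND R5, R2 → R5=0&6=0
ADD R4, 4 → R4=108+4=112
SUB R3, 1 → R3=1-1=0
CMP R3, 0  (cmp 0,0)
JGT top: not taken
ADD R2, R5 → R2=6+0=6
halt.
Total executed instructions: 24.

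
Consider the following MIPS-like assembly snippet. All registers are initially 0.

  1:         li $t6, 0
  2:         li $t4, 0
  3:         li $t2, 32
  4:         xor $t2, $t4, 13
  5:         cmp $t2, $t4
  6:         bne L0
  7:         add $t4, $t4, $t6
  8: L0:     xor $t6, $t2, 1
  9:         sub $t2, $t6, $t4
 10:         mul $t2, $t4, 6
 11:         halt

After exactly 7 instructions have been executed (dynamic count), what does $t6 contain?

after li $t6, 0: $t6=0
after li $t4, 0: $t4=0
after li $t2, 32: $t2=32
after xor $t2, $t4, 13: $t2=0^13=13
cmp $t2, $t4  (cmp 13,0)
bne L0: taken
after xor $t6, $t2, 1: $t6=13^1=12
After step 7: $t6 = 12.

12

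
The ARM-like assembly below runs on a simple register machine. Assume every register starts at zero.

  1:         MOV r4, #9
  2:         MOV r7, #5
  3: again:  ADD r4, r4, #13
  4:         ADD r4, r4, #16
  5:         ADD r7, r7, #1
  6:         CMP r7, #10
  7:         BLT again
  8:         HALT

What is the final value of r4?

r4=9
r7=5
r4=9+13=22
r4=22+16=38
r7=5+1=6
CMP r7, #10  (cmp 6,10)
BLT again: taken
r4=38+13=51
r4=51+16=67
r7=6+1=7
CMP r7, #10  (cmp 7,10)
BLT again: taken
r4=67+13=80
r4=80+16=96
r7=7+1=8
CMP r7, #10  (cmp 8,10)
BLT again: taken
r4=96+13=109
r4=109+16=125
r7=8+1=9
CMP r7, #10  (cmp 9,10)
BLT again: taken
r4=125+13=138
r4=138+16=154
r7=9+1=10
CMP r7, #10  (cmp 10,10)
BLT again: not taken
halt.

154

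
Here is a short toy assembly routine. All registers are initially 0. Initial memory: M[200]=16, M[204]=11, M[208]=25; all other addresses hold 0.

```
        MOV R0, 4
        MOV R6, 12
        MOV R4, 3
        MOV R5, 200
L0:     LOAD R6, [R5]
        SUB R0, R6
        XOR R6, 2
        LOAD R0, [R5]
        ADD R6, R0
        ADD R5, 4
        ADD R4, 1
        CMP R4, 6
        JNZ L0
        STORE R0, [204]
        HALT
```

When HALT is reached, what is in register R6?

MOV R0, 4 → R0=4
MOV R6, 12 → R6=12
MOV R4, 3 → R4=3
MOV R5, 200 → R5=200
LOAD R6, [R5] → R6=M[200]=16
SUB R0, R6 → R0=4-16=-12
XOR R6, 2 → R6=16^2=18
LOAD R0, [R5] → R0=M[200]=16
ADD R6, R0 → R6=18+16=34
ADD R5, 4 → R5=200+4=204
ADD R4, 1 → R4=3+1=4
CMP R4, 6  (cmp 4,6)
JNZ L0: taken
LOAD R6, [R5] → R6=M[204]=11
SUB R0, R6 → R0=16-11=5
XOR R6, 2 → R6=11^2=9
LOAD R0, [R5] → R0=M[204]=11
ADD R6, R0 → R6=9+11=20
ADD R5, 4 → R5=204+4=208
ADD R4, 1 → R4=4+1=5
CMP R4, 6  (cmp 5,6)
JNZ L0: taken
LOAD R6, [R5] → R6=M[208]=25
SUB R0, R6 → R0=11-25=-14
XOR R6, 2 → R6=25^2=27
LOAD R0, [R5] → R0=M[208]=25
ADD R6, R0 → R6=27+25=52
ADD R5, 4 → R5=208+4=212
ADD R4, 1 → R4=5+1=6
CMP R4, 6  (cmp 6,6)
JNZ L0: not taken
STORE R0, [204] → M[204]=25
halt.

52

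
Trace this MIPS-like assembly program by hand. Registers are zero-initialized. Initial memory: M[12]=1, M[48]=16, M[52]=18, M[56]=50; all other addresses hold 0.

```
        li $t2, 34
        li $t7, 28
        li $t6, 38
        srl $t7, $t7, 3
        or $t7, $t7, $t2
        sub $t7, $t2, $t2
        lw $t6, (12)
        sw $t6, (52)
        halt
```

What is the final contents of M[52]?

li $t2, 34 → $t2=34
li $t7, 28 → $t7=28
li $t6, 38 → $t6=38
srl $t7, $t7, 3 → $t7=28>>3=3
or $t7, $t7, $t2 → $t7=3|34=35
sub $t7, $t2, $t2 → $t7=34-34=0
lw $t6, (12) → $t6=M[12]=1
sw $t6, (52) → M[52]=1
halt.

1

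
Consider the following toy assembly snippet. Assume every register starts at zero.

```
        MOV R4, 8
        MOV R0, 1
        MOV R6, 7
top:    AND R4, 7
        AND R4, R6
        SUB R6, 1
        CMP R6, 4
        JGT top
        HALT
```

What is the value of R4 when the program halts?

R4=8
R0=1
R6=7
R4=8&7=0
R4=0&7=0
R6=7-1=6
CMP R6, 4  (cmp 6,4)
JGT top: taken
R4=0&7=0
R4=0&6=0
R6=6-1=5
CMP R6, 4  (cmp 5,4)
JGT top: taken
R4=0&7=0
R4=0&5=0
R6=5-1=4
CMP R6, 4  (cmp 4,4)
JGT top: not taken
halt.

0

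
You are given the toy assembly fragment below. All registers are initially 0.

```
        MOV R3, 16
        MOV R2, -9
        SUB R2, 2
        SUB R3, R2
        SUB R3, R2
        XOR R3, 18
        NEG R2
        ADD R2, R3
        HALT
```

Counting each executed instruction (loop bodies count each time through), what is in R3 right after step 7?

52

after MOV R3, 16: R3=16
after MOV R2, -9: R2=-9
after SUB R2, 2: R2=(-9)-2=-11
after SUB R3, R2: R3=16-(-11)=27
after SUB R3, R2: R3=27-(-11)=38
after XOR R3, 18: R3=38^18=52
after NEG R2: R2=-(-11)=11
After step 7: R3 = 52.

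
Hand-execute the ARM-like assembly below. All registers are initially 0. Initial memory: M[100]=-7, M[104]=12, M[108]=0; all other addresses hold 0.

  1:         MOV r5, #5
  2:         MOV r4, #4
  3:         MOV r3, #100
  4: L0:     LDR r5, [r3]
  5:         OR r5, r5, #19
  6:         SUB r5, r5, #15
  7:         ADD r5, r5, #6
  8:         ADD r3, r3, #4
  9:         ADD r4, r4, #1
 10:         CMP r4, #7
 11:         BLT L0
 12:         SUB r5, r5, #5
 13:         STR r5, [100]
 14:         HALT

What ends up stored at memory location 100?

5

after MOV r5, #5: r5=5
after MOV r4, #4: r4=4
after MOV r3, #100: r3=100
after LDR r5, [r3]: r5=M[100]=-7
after OR r5, r5, #19: r5=(-7)|19=-5
after SUB r5, r5, #15: r5=(-5)-15=-20
after ADD r5, r5, #6: r5=(-20)+6=-14
after ADD r3, r3, #4: r3=100+4=104
after ADD r4, r4, #1: r4=4+1=5
CMP r4, #7  (cmp 5,7)
BLT L0: taken
after LDR r5, [r3]: r5=M[104]=12
after OR r5, r5, #19: r5=12|19=31
after SUB r5, r5, #15: r5=31-15=16
after ADD r5, r5, #6: r5=16+6=22
after ADD r3, r3, #4: r3=104+4=108
after ADD r4, r4, #1: r4=5+1=6
CMP r4, #7  (cmp 6,7)
BLT L0: taken
after LDR r5, [r3]: r5=M[108]=0
after OR r5, r5, #19: r5=0|19=19
after SUB r5, r5, #15: r5=19-15=4
after ADD r5, r5, #6: r5=4+6=10
after ADD r3, r3, #4: r3=108+4=112
after ADD r4, r4, #1: r4=6+1=7
CMP r4, #7  (cmp 7,7)
BLT L0: not taken
after SUB r5, r5, #5: r5=10-5=5
STR r5, [100] → M[100]=5
halt.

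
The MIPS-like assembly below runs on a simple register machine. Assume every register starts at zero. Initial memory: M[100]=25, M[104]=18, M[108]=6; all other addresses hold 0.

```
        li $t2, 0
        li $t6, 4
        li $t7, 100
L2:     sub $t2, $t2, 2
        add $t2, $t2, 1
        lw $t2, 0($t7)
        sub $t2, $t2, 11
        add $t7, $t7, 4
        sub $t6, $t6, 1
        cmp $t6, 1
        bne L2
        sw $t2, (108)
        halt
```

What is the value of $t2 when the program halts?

li $t2, 0 → $t2=0
li $t6, 4 → $t6=4
li $t7, 100 → $t7=100
sub $t2, $t2, 2 → $t2=0-2=-2
add $t2, $t2, 1 → $t2=(-2)+1=-1
lw $t2, 0($t7) → $t2=M[100]=25
sub $t2, $t2, 11 → $t2=25-11=14
add $t7, $t7, 4 → $t7=100+4=104
sub $t6, $t6, 1 → $t6=4-1=3
cmp $t6, 1  (cmp 3,1)
bne L2: taken
sub $t2, $t2, 2 → $t2=14-2=12
add $t2, $t2, 1 → $t2=12+1=13
lw $t2, 0($t7) → $t2=M[104]=18
sub $t2, $t2, 11 → $t2=18-11=7
add $t7, $t7, 4 → $t7=104+4=108
sub $t6, $t6, 1 → $t6=3-1=2
cmp $t6, 1  (cmp 2,1)
bne L2: taken
sub $t2, $t2, 2 → $t2=7-2=5
add $t2, $t2, 1 → $t2=5+1=6
lw $t2, 0($t7) → $t2=M[108]=6
sub $t2, $t2, 11 → $t2=6-11=-5
add $t7, $t7, 4 → $t7=108+4=112
sub $t6, $t6, 1 → $t6=2-1=1
cmp $t6, 1  (cmp 1,1)
bne L2: not taken
sw $t2, (108) → M[108]=-5
halt.

-5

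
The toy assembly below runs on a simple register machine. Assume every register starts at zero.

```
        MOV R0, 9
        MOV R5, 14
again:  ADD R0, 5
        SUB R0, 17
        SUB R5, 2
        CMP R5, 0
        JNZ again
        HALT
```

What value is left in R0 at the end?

MOV R0, 9 → R0=9
MOV R5, 14 → R5=14
ADD R0, 5 → R0=9+5=14
SUB R0, 17 → R0=14-17=-3
SUB R5, 2 → R5=14-2=12
CMP R5, 0  (cmp 12,0)
JNZ again: taken
ADD R0, 5 → R0=(-3)+5=2
SUB R0, 17 → R0=2-17=-15
SUB R5, 2 → R5=12-2=10
CMP R5, 0  (cmp 10,0)
JNZ again: taken
ADD R0, 5 → R0=(-15)+5=-10
SUB R0, 17 → R0=(-10)-17=-27
SUB R5, 2 → R5=10-2=8
CMP R5, 0  (cmp 8,0)
JNZ again: taken
ADD R0, 5 → R0=(-27)+5=-22
SUB R0, 17 → R0=(-22)-17=-39
SUB R5, 2 → R5=8-2=6
CMP R5, 0  (cmp 6,0)
JNZ again: taken
ADD R0, 5 → R0=(-39)+5=-34
SUB R0, 17 → R0=(-34)-17=-51
SUB R5, 2 → R5=6-2=4
CMP R5, 0  (cmp 4,0)
JNZ again: taken
ADD R0, 5 → R0=(-51)+5=-46
SUB R0, 17 → R0=(-46)-17=-63
SUB R5, 2 → R5=4-2=2
CMP R5, 0  (cmp 2,0)
JNZ again: taken
ADD R0, 5 → R0=(-63)+5=-58
SUB R0, 17 → R0=(-58)-17=-75
SUB R5, 2 → R5=2-2=0
CMP R5, 0  (cmp 0,0)
JNZ again: not taken
halt.

-75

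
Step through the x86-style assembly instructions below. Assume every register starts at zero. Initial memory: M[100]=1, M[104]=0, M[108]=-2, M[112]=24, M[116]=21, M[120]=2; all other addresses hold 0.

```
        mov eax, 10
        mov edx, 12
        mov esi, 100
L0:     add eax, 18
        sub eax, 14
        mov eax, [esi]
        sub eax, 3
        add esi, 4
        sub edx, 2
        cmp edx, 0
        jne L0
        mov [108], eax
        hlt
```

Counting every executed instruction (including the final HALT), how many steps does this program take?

53

mov eax, 10 → eax=10
mov edx, 12 → edx=12
mov esi, 100 → esi=100
add eax, 18 → eax=10+18=28
sub eax, 14 → eax=28-14=14
mov eax, [esi] → eax=M[100]=1
sub eax, 3 → eax=1-3=-2
add esi, 4 → esi=100+4=104
sub edx, 2 → edx=12-2=10
cmp edx, 0  (cmp 10,0)
jne L0: taken
add eax, 18 → eax=(-2)+18=16
sub eax, 14 → eax=16-14=2
mov eax, [esi] → eax=M[104]=0
sub eax, 3 → eax=0-3=-3
add esi, 4 → esi=104+4=108
sub edx, 2 → edx=10-2=8
cmp edx, 0  (cmp 8,0)
jne L0: taken
add eax, 18 → eax=(-3)+18=15
sub eax, 14 → eax=15-14=1
mov eax, [esi] → eax=M[108]=-2
sub eax, 3 → eax=(-2)-3=-5
add esi, 4 → esi=108+4=112
sub edx, 2 → edx=8-2=6
cmp edx, 0  (cmp 6,0)
jne L0: taken
add eax, 18 → eax=(-5)+18=13
sub eax, 14 → eax=13-14=-1
mov eax, [esi] → eax=M[112]=24
sub eax, 3 → eax=24-3=21
add esi, 4 → esi=112+4=116
sub edx, 2 → edx=6-2=4
cmp edx, 0  (cmp 4,0)
jne L0: taken
add eax, 18 → eax=21+18=39
sub eax, 14 → eax=39-14=25
mov eax, [esi] → eax=M[116]=21
sub eax, 3 → eax=21-3=18
add esi, 4 → esi=116+4=120
sub edx, 2 → edx=4-2=2
cmp edx, 0  (cmp 2,0)
jne L0: taken
add eax, 18 → eax=18+18=36
sub eax, 14 → eax=36-14=22
mov eax, [esi] → eax=M[120]=2
sub eax, 3 → eax=2-3=-1
add esi, 4 → esi=120+4=124
sub edx, 2 → edx=2-2=0
cmp edx, 0  (cmp 0,0)
jne L0: not taken
mov [108], eax → M[108]=-1
halt.
Total executed instructions: 53.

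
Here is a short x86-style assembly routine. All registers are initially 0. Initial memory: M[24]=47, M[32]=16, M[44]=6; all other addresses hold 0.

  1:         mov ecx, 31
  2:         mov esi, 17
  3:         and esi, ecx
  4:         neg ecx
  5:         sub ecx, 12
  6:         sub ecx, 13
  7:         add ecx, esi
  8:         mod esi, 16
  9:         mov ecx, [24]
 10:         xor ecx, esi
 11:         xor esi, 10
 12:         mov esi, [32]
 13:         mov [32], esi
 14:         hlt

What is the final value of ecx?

after mov ecx, 31: ecx=31
after mov esi, 17: esi=17
after and esi, ecx: esi=17&31=17
after neg ecx: ecx=-(31)=-31
after sub ecx, 12: ecx=(-31)-12=-43
after sub ecx, 13: ecx=(-43)-13=-56
after add ecx, esi: ecx=(-56)+17=-39
after mod esi, 16: esi=17%16=1
after mov ecx, [24]: ecx=M[24]=47
after xor ecx, esi: ecx=47^1=46
after xor esi, 10: esi=1^10=11
after mov esi, [32]: esi=M[32]=16
mov [32], esi → M[32]=16
halt.

46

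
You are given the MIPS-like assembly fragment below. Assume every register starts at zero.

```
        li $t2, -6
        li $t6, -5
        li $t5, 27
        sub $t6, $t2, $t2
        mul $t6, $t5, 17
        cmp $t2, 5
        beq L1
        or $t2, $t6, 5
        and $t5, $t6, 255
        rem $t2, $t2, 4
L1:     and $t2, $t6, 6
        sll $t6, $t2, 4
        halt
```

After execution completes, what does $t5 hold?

li $t2, -6 → $t2=-6
li $t6, -5 → $t6=-5
li $t5, 27 → $t5=27
sub $t6, $t2, $t2 → $t6=(-6)-(-6)=0
mul $t6, $t5, 17 → $t6=27*17=459
cmp $t2, 5  (cmp -6,5)
beq L1: not taken
or $t2, $t6, 5 → $t2=459|5=463
and $t5, $t6, 255 → $t5=459&255=203
rem $t2, $t2, 4 → $t2=463%4=3
and $t2, $t6, 6 → $t2=459&6=2
sll $t6, $t2, 4 → $t6=2<<4=32
halt.

203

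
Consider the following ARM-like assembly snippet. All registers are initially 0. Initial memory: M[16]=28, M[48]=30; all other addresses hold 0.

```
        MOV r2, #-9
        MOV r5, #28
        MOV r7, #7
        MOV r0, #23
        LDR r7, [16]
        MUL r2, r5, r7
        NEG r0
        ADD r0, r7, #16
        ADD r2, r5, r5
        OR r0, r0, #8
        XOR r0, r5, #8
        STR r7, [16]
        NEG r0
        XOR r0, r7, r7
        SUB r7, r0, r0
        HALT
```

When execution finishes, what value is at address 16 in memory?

MOV r2, #-9 → r2=-9
MOV r5, #28 → r5=28
MOV r7, #7 → r7=7
MOV r0, #23 → r0=23
LDR r7, [16] → r7=M[16]=28
MUL r2, r5, r7 → r2=28*28=784
NEG r0 → r0=-(23)=-23
ADD r0, r7, #16 → r0=28+16=44
ADD r2, r5, r5 → r2=28+28=56
OR r0, r0, #8 → r0=44|8=44
XOR r0, r5, #8 → r0=28^8=20
STR r7, [16] → M[16]=28
NEG r0 → r0=-(20)=-20
XOR r0, r7, r7 → r0=28^28=0
SUB r7, r0, r0 → r7=0-0=0
halt.

28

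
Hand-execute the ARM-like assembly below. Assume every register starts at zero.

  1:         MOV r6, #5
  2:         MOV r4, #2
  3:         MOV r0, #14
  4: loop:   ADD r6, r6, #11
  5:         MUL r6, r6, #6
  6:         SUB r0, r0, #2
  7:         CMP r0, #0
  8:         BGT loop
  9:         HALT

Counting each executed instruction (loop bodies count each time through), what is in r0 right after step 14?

r6=5
r4=2
r0=14
r6=5+11=16
r6=16*6=96
r0=14-2=12
CMP r0, #0  (cmp 12,0)
BGT loop: taken
r6=96+11=107
r6=107*6=642
r0=12-2=10
CMP r0, #0  (cmp 10,0)
BGT loop: taken
r6=642+11=653
After step 14: r0 = 10.

10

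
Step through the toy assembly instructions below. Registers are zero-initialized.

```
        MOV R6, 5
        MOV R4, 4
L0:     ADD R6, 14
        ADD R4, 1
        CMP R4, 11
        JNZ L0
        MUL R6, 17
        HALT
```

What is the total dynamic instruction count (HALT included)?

32

after MOV R6, 5: R6=5
after MOV R4, 4: R4=4
after ADD R6, 14: R6=5+14=19
after ADD R4, 1: R4=4+1=5
CMP R4, 11  (cmp 5,11)
JNZ L0: taken
after ADD R6, 14: R6=19+14=33
after ADD R4, 1: R4=5+1=6
CMP R4, 11  (cmp 6,11)
JNZ L0: taken
after ADD R6, 14: R6=33+14=47
after ADD R4, 1: R4=6+1=7
CMP R4, 11  (cmp 7,11)
JNZ L0: taken
after ADD R6, 14: R6=47+14=61
after ADD R4, 1: R4=7+1=8
CMP R4, 11  (cmp 8,11)
JNZ L0: taken
after ADD R6, 14: R6=61+14=75
after ADD R4, 1: R4=8+1=9
CMP R4, 11  (cmp 9,11)
JNZ L0: taken
after ADD R6, 14: R6=75+14=89
after ADD R4, 1: R4=9+1=10
CMP R4, 11  (cmp 10,11)
JNZ L0: taken
after ADD R6, 14: R6=89+14=103
after ADD R4, 1: R4=10+1=11
CMP R4, 11  (cmp 11,11)
JNZ L0: not taken
after MUL R6, 17: R6=103*17=1751
halt.
Total executed instructions: 32.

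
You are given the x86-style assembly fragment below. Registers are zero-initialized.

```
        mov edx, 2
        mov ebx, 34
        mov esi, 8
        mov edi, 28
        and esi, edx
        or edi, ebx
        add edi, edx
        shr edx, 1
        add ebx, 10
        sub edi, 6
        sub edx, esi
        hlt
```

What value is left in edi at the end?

edx=2
ebx=34
esi=8
edi=28
esi=8&2=0
edi=28|34=62
edi=62+2=64
edx=2>>1=1
ebx=34+10=44
edi=64-6=58
edx=1-0=1
halt.

58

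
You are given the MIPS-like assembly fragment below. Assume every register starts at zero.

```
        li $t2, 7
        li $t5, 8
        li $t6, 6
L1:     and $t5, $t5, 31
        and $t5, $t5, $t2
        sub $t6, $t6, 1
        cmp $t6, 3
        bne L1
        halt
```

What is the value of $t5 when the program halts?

0

li $t2, 7 → $t2=7
li $t5, 8 → $t5=8
li $t6, 6 → $t6=6
and $t5, $t5, 31 → $t5=8&31=8
and $t5, $t5, $t2 → $t5=8&7=0
sub $t6, $t6, 1 → $t6=6-1=5
cmp $t6, 3  (cmp 5,3)
bne L1: taken
and $t5, $t5, 31 → $t5=0&31=0
and $t5, $t5, $t2 → $t5=0&7=0
sub $t6, $t6, 1 → $t6=5-1=4
cmp $t6, 3  (cmp 4,3)
bne L1: taken
and $t5, $t5, 31 → $t5=0&31=0
and $t5, $t5, $t2 → $t5=0&7=0
sub $t6, $t6, 1 → $t6=4-1=3
cmp $t6, 3  (cmp 3,3)
bne L1: not taken
halt.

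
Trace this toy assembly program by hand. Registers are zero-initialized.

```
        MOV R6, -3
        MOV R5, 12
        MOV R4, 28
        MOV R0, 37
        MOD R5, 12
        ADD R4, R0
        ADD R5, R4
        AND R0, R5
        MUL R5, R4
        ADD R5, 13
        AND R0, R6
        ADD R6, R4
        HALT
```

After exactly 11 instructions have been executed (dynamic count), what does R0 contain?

R6=-3
R5=12
R4=28
R0=37
R5=12%12=0
R4=28+37=65
R5=0+65=65
R0=37&65=1
R5=65*65=4225
R5=4225+13=4238
R0=1&(-3)=1
After step 11: R0 = 1.

1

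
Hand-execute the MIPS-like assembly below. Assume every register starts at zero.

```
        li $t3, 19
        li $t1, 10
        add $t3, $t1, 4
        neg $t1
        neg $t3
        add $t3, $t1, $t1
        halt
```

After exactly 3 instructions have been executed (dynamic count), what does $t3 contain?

$t3=19
$t1=10
$t3=10+4=14
After step 3: $t3 = 14.

14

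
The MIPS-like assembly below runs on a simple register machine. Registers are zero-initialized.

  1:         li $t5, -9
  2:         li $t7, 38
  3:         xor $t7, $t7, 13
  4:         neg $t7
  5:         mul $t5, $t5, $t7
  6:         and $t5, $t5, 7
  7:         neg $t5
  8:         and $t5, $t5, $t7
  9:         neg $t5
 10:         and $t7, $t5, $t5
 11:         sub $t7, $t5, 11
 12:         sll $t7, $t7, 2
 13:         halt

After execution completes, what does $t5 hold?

li $t5, -9 → $t5=-9
li $t7, 38 → $t7=38
xor $t7, $t7, 13 → $t7=38^13=43
neg $t7 → $t7=-(43)=-43
mul $t5, $t5, $t7 → $t5=(-9)*(-43)=387
and $t5, $t5, 7 → $t5=387&7=3
neg $t5 → $t5=-(3)=-3
and $t5, $t5, $t7 → $t5=(-3)&(-43)=-43
neg $t5 → $t5=-(-43)=43
and $t7, $t5, $t5 → $t7=43&43=43
sub $t7, $t5, 11 → $t7=43-11=32
sll $t7, $t7, 2 → $t7=32<<2=128
halt.

43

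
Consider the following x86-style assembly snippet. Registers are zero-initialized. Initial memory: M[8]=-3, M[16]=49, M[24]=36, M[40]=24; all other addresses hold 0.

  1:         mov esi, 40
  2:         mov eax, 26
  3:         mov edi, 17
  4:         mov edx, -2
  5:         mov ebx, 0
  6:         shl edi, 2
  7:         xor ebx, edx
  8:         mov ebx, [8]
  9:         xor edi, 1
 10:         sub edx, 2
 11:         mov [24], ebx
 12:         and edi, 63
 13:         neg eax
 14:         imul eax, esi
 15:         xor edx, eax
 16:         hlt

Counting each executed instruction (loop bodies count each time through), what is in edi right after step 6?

mov esi, 40 → esi=40
mov eax, 26 → eax=26
mov edi, 17 → edi=17
mov edx, -2 → edx=-2
mov ebx, 0 → ebx=0
shl edi, 2 → edi=17<<2=68
After step 6: edi = 68.

68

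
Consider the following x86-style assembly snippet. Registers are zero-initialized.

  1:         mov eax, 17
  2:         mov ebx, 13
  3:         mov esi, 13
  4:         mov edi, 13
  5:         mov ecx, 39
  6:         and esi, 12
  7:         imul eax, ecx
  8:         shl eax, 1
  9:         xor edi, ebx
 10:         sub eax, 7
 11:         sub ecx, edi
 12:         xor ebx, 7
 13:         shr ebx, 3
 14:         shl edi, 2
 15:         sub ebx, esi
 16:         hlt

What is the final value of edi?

eax=17
ebx=13
esi=13
edi=13
ecx=39
esi=13&12=12
eax=17*39=663
eax=663<<1=1326
edi=13^13=0
eax=1326-7=1319
ecx=39-0=39
ebx=13^7=10
ebx=10>>3=1
edi=0<<2=0
ebx=1-12=-11
halt.

0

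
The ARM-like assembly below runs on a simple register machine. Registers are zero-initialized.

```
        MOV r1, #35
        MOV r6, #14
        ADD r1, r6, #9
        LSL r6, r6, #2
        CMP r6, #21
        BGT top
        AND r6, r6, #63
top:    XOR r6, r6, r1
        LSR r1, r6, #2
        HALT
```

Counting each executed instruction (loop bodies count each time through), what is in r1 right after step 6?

23

after MOV r1, #35: r1=35
after MOV r6, #14: r6=14
after ADD r1, r6, #9: r1=14+9=23
after LSL r6, r6, #2: r6=14<<2=56
CMP r6, #21  (cmp 56,21)
BGT top: taken
After step 6: r1 = 23.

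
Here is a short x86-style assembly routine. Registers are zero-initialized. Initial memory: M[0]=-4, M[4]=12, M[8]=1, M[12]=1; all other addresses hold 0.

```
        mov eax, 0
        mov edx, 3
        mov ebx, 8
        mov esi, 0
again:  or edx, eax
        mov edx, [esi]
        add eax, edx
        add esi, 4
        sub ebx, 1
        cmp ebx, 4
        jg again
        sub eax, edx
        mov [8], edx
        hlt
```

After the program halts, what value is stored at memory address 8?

1

after mov eax, 0: eax=0
after mov edx, 3: edx=3
after mov ebx, 8: ebx=8
after mov esi, 0: esi=0
after or edx, eax: edx=3|0=3
after mov edx, [esi]: edx=M[0]=-4
after add eax, edx: eax=0+(-4)=-4
after add esi, 4: esi=0+4=4
after sub ebx, 1: ebx=8-1=7
cmp ebx, 4  (cmp 7,4)
jg again: taken
after or edx, eax: edx=(-4)|(-4)=-4
after mov edx, [esi]: edx=M[4]=12
after add eax, edx: eax=(-4)+12=8
after add esi, 4: esi=4+4=8
after sub ebx, 1: ebx=7-1=6
cmp ebx, 4  (cmp 6,4)
jg again: taken
after or edx, eax: edx=12|8=12
after mov edx, [esi]: edx=M[8]=1
after add eax, edx: eax=8+1=9
after add esi, 4: esi=8+4=12
after sub ebx, 1: ebx=6-1=5
cmp ebx, 4  (cmp 5,4)
jg again: taken
after or edx, eax: edx=1|9=9
after mov edx, [esi]: edx=M[12]=1
after add eax, edx: eax=9+1=10
after add esi, 4: esi=12+4=16
after sub ebx, 1: ebx=5-1=4
cmp ebx, 4  (cmp 4,4)
jg again: not taken
after sub eax, edx: eax=10-1=9
mov [8], edx → M[8]=1
halt.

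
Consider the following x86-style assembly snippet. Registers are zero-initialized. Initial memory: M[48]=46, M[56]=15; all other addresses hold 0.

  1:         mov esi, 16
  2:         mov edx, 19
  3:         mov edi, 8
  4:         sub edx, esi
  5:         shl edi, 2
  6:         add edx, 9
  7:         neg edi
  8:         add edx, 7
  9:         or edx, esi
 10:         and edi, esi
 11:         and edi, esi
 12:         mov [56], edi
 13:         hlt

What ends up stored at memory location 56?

esi=16
edx=19
edi=8
edx=19-16=3
edi=8<<2=32
edx=3+9=12
edi=-(32)=-32
edx=12+7=19
edx=19|16=19
edi=(-32)&16=0
edi=0&16=0
mov [56], edi → M[56]=0
halt.

0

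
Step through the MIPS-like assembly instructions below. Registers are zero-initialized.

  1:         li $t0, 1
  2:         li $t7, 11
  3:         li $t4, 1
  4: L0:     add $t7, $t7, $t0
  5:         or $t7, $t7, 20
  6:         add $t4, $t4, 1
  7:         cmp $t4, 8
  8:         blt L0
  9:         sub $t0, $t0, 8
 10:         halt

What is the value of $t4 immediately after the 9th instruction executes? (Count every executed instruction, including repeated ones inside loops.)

li $t0, 1 → $t0=1
li $t7, 11 → $t7=11
li $t4, 1 → $t4=1
add $t7, $t7, $t0 → $t7=11+1=12
or $t7, $t7, 20 → $t7=12|20=28
add $t4, $t4, 1 → $t4=1+1=2
cmp $t4, 8  (cmp 2,8)
blt L0: taken
add $t7, $t7, $t0 → $t7=28+1=29
After step 9: $t4 = 2.

2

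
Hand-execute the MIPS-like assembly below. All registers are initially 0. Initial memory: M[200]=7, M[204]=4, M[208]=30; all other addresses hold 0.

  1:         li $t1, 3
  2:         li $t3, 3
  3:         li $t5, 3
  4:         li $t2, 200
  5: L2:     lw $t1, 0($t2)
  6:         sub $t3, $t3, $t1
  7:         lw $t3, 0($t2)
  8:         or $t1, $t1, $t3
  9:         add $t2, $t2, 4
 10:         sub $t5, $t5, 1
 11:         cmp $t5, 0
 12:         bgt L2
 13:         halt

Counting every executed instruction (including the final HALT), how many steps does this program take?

29

li $t1, 3 → $t1=3
li $t3, 3 → $t3=3
li $t5, 3 → $t5=3
li $t2, 200 → $t2=200
lw $t1, 0($t2) → $t1=M[200]=7
sub $t3, $t3, $t1 → $t3=3-7=-4
lw $t3, 0($t2) → $t3=M[200]=7
or $t1, $t1, $t3 → $t1=7|7=7
add $t2, $t2, 4 → $t2=200+4=204
sub $t5, $t5, 1 → $t5=3-1=2
cmp $t5, 0  (cmp 2,0)
bgt L2: taken
lw $t1, 0($t2) → $t1=M[204]=4
sub $t3, $t3, $t1 → $t3=7-4=3
lw $t3, 0($t2) → $t3=M[204]=4
or $t1, $t1, $t3 → $t1=4|4=4
add $t2, $t2, 4 → $t2=204+4=208
sub $t5, $t5, 1 → $t5=2-1=1
cmp $t5, 0  (cmp 1,0)
bgt L2: taken
lw $t1, 0($t2) → $t1=M[208]=30
sub $t3, $t3, $t1 → $t3=4-30=-26
lw $t3, 0($t2) → $t3=M[208]=30
or $t1, $t1, $t3 → $t1=30|30=30
add $t2, $t2, 4 → $t2=208+4=212
sub $t5, $t5, 1 → $t5=1-1=0
cmp $t5, 0  (cmp 0,0)
bgt L2: not taken
halt.
Total executed instructions: 29.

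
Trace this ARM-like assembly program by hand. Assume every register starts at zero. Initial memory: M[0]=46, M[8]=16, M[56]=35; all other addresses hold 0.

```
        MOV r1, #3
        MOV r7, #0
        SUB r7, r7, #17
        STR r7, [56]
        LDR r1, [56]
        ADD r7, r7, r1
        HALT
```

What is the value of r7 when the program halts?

-34

after MOV r1, #3: r1=3
after MOV r7, #0: r7=0
after SUB r7, r7, #17: r7=0-17=-17
STR r7, [56] → M[56]=-17
after LDR r1, [56]: r1=M[56]=-17
after ADD r7, r7, r1: r7=(-17)+(-17)=-34
halt.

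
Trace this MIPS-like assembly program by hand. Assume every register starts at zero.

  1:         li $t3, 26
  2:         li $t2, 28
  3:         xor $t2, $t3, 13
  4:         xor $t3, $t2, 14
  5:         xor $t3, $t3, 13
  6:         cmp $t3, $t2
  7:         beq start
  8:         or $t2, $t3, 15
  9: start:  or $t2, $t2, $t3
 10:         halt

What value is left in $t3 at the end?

20

$t3=26
$t2=28
$t2=26^13=23
$t3=23^14=25
$t3=25^13=20
cmp $t3, $t2  (cmp 20,23)
beq start: not taken
$t2=20|15=31
$t2=31|20=31
halt.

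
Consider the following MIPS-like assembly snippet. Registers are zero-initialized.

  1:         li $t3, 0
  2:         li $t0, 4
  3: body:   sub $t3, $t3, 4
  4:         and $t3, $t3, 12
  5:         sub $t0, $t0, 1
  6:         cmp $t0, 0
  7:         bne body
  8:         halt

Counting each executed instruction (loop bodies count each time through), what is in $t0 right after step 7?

3

after li $t3, 0: $t3=0
after li $t0, 4: $t0=4
after sub $t3, $t3, 4: $t3=0-4=-4
after and $t3, $t3, 12: $t3=(-4)&12=12
after sub $t0, $t0, 1: $t0=4-1=3
cmp $t0, 0  (cmp 3,0)
bne body: taken
After step 7: $t0 = 3.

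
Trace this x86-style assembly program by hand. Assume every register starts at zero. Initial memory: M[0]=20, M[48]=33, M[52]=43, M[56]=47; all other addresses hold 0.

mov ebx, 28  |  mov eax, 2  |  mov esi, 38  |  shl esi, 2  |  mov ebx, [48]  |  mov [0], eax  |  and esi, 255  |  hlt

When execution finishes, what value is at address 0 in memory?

2

after mov ebx, 28: ebx=28
after mov eax, 2: eax=2
after mov esi, 38: esi=38
after shl esi, 2: esi=38<<2=152
after mov ebx, [48]: ebx=M[48]=33
mov [0], eax → M[0]=2
after and esi, 255: esi=152&255=152
halt.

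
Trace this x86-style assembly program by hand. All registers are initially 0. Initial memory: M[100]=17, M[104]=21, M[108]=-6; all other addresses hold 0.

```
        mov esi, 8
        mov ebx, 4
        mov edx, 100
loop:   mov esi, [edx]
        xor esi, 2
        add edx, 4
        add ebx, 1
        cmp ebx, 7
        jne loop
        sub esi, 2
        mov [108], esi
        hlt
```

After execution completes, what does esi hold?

-10

after mov esi, 8: esi=8
after mov ebx, 4: ebx=4
after mov edx, 100: edx=100
after mov esi, [edx]: esi=M[100]=17
after xor esi, 2: esi=17^2=19
after add edx, 4: edx=100+4=104
after add ebx, 1: ebx=4+1=5
cmp ebx, 7  (cmp 5,7)
jne loop: taken
after mov esi, [edx]: esi=M[104]=21
after xor esi, 2: esi=21^2=23
after add edx, 4: edx=104+4=108
after add ebx, 1: ebx=5+1=6
cmp ebx, 7  (cmp 6,7)
jne loop: taken
after mov esi, [edx]: esi=M[108]=-6
after xor esi, 2: esi=(-6)^2=-8
after add edx, 4: edx=108+4=112
after add ebx, 1: ebx=6+1=7
cmp ebx, 7  (cmp 7,7)
jne loop: not taken
after sub esi, 2: esi=(-8)-2=-10
mov [108], esi → M[108]=-10
halt.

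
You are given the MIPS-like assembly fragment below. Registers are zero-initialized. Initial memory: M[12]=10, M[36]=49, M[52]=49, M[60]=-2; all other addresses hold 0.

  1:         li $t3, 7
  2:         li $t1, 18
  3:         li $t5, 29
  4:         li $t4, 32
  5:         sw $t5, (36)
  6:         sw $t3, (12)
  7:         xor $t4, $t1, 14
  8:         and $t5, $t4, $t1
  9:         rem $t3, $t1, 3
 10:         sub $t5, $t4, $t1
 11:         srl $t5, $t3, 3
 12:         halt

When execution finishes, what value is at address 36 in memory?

$t3=7
$t1=18
$t5=29
$t4=32
sw $t5, (36) → M[36]=29
sw $t3, (12) → M[12]=7
$t4=18^14=28
$t5=28&18=16
$t3=18%3=0
$t5=28-18=10
$t5=0>>3=0
halt.

29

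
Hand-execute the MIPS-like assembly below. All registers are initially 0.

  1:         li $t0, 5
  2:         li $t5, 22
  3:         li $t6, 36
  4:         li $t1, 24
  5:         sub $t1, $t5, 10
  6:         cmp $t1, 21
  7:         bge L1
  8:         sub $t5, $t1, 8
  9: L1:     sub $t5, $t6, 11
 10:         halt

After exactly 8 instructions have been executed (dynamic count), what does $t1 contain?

after li $t0, 5: $t0=5
after li $t5, 22: $t5=22
after li $t6, 36: $t6=36
after li $t1, 24: $t1=24
after sub $t1, $t5, 10: $t1=22-10=12
cmp $t1, 21  (cmp 12,21)
bge L1: not taken
after sub $t5, $t1, 8: $t5=12-8=4
After step 8: $t1 = 12.

12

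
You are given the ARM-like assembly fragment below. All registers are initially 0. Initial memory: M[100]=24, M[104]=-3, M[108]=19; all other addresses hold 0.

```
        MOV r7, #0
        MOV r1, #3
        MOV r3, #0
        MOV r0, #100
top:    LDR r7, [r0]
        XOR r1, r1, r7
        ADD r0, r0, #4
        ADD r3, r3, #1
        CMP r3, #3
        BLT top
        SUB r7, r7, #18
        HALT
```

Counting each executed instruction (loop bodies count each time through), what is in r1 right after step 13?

-26

after MOV r7, #0: r7=0
after MOV r1, #3: r1=3
after MOV r3, #0: r3=0
after MOV r0, #100: r0=100
after LDR r7, [r0]: r7=M[100]=24
after XOR r1, r1, r7: r1=3^24=27
after ADD r0, r0, #4: r0=100+4=104
after ADD r3, r3, #1: r3=0+1=1
CMP r3, #3  (cmp 1,3)
BLT top: taken
after LDR r7, [r0]: r7=M[104]=-3
after XOR r1, r1, r7: r1=27^(-3)=-26
after ADD r0, r0, #4: r0=104+4=108
After step 13: r1 = -26.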